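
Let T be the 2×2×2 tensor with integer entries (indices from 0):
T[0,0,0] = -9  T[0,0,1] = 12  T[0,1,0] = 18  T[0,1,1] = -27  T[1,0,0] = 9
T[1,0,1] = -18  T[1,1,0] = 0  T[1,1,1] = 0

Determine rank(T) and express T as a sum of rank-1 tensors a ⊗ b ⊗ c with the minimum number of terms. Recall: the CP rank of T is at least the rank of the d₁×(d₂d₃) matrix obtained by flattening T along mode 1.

Lower bound: in the mode-2 unfolding of T (rows indexed by j, columns by (i,k)) the 2×2 minor on rows j ∈ {0, 1}, columns (i,k) ∈ {(0,0), (0,1)} is det [[-9, 12], [18, -27]] = 27 ≠ 0, so that unfolding has rank ≥ 2 and hence rank(T) ≥ 2 (CP rank is at least every unfolding rank, though it can be larger).
Upper bound: with S_k = T[:,:,k], the two rank-1 terms a₁b₁ᵀ, a₂b₂ᵀ are the rank-1 members of the pencil x·S₀ + y·S₁.
det(x·S₀ + y·S₁) is −162·x² + 567·xy − 486·y² = (-81)·(2·x − 3·y)(x − 2·y), vanishing at (x:y) = (3:2) and (2:1).
M₁ = 3·S₀ + 2·S₁ = [[-3, 0], [-9, 0]] = (-3)·[1, 3][1, 0]ᵀ and M₂ = 2·S₀ + S₁ = [[-6, 9], [0, 0]] = (-3)·[1, 0][2, -3]ᵀ, so take a₁ = [1, 3], b₁ = [1, 0], a₂ = [1, 0], b₂ = [2, -3].
Each slice is an integer combination of E₁ = a₁b₁ᵀ and E₂ = a₂b₂ᵀ: S₀ = 3·E₁ − 6·E₂, S₁ = −6·E₁ + 9·E₂; reading off coefficients, c₁ = [3, -6] and c₂ = [-6, 9].
Hence T = [1, 3] ⊗ [1, 0] ⊗ [3, -6] + [1, 0] ⊗ [2, -3] ⊗ [-6, 9], so rank(T) ≤ 2.
These bounds meet, so rank(T) = 2.

rank(T) = 2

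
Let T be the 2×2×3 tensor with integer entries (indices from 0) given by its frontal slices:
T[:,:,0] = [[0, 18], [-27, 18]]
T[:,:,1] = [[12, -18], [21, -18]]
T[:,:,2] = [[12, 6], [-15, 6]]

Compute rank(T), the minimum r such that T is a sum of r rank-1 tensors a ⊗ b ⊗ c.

Lower bound: the mode-3 unfolding of T (rows indexed by k, columns by (i,j) = (0,0), (0,1), (1,0), (1,1)) is [[0, 18, -27, 18], [12, -18, 21, -18], [12, 6, -15, 6]].
There the 2×2 minor on rows k ∈ {0, 1}, columns (i,j) ∈ {(0,0), (0,1)} is det [[0, 18], [12, -18]] = -216 ≠ 0, so this unfolding has rank ≥ 2; CP rank is at least every unfolding rank, so rank(T) ≥ 2. (Unfolding ranks only ever bound the CP rank from below — rank(T) can be strictly larger than all of them — so the matching upper bound has to come from an explicit 2-term decomposition.)
Upper bound — finding two terms. Write S_k = T[:,:,k] for the frontal slices: S₀ = [[0, 18], [-27, 18]], S₁ = [[12, -18], [21, -18]], S₂ = [[12, 6], [-15, 6]].
If T = a₁ ⊗ b₁ ⊗ c₁ + a₂ ⊗ b₂ ⊗ c₂ then each S_k = c₁[k]·a₁b₁ᵀ + c₂[k]·a₂b₂ᵀ. S₀ and S₁ are linearly independent, so a₁b₁ᵀ and a₂b₂ᵀ must span the same plane of matrices: they are the rank-1 matrices of the form x·S₀ + y·S₁.
det(x·S₀ + y·S₁) is 486·x² − 648·xy + 162·y² = 162·(3·x − y)(x − y), vanishing at (x:y) = (1:3) and (1:1).
M₁ = S₀ + 3·S₁ = [[36, -36], [36, -36]] = 36·[1, 1][1, -1]ᵀ and M₂ = S₀ + S₁ = [[12, 0], [-6, 0]] = 6·[2, -1][1, 0]ᵀ, so take a₁ = [1, 1], b₁ = [1, -1], a₂ = [2, -1], b₂ = [1, 0].
Each slice is an integer combination of E₁ = a₁b₁ᵀ and E₂ = a₂b₂ᵀ: S₀ = −18·E₁ + 9·E₂, S₁ = 18·E₁ − 3·E₂, S₂ = −6·E₁ + 9·E₂; reading off coefficients, c₁ = [-18, 18, -6] and c₂ = [9, -3, 9].
Hence T = [1, 1] ⊗ [1, -1] ⊗ [-18, 18, -6] + [2, -1] ⊗ [1, 0] ⊗ [9, -3, 9], so rank(T) ≤ 2.
These bounds meet, so rank(T) = 2.

2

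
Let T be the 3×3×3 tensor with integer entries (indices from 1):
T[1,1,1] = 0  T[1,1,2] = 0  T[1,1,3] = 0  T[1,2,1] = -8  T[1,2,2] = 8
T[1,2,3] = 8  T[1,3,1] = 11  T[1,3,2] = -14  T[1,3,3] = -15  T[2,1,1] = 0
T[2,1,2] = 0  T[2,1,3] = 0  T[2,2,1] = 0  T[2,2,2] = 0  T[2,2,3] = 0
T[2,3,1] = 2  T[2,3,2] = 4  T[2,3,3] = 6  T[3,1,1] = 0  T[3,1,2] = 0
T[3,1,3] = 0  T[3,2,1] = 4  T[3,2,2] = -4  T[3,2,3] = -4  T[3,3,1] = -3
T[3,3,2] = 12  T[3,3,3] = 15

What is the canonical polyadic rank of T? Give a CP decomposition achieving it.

Lower bound: in the mode-3 unfolding of T (rows indexed by k, columns by (i,j)) the 2×2 minor on rows k ∈ {1, 2}, columns (i,j) ∈ {(1,2), (1,3)} is det [[-8, 11], [8, -14]] = 24 ≠ 0, so that unfolding has rank ≥ 2 and hence rank(T) ≥ 2 (CP rank is at least every unfolding rank, though it can be larger).
Upper bound: with S_k = T[:,:,k], the two rank-1 terms a₁b₁ᵀ, a₂b₂ᵀ are the rank-1 members of the pencil x·S₁ + y·S₂.
The 2×2 minor of x·S₁ + y·S₂ on rows {1,2}, columns {2,3} is −16·x² − 16·xy + 32·y² = (-16)·(x + 2·y)(x − y), vanishing at (x:y) = (2:-1) and (1:1).
M₁ = 2·S₁ − S₂ = [[0, -24, 36], [0, 0, 0], [0, 12, -18]] = (-6)·(2, 0, -1)(0, 2, -3)ᵀ and M₂ = S₁ + S₂ = [[0, 0, -3], [0, 0, 6], [0, 0, 9]] = (-3)·(1, -2, -3)(0, 0, 1)ᵀ, so take a₁ = (2, 0, -1), b₁ = (0, 2, -3), a₂ = (1, -2, -3), b₂ = (0, 0, 1).
Each slice is an integer combination of E₁ = a₁b₁ᵀ and E₂ = a₂b₂ᵀ: S₁ = −2·E₁ − E₂, S₂ = 2·E₁ − 2·E₂, S₃ = 2·E₁ − 3·E₂; reading off coefficients, c₁ = (-2, 2, 2) and c₂ = (-1, -2, -3).
Hence T = (2, 0, -1) ⊗ (0, 2, -3) ⊗ (-2, 2, 2) + (1, -2, -3) ⊗ (0, 0, 1) ⊗ (-1, -2, -3), so rank(T) ≤ 2.
These bounds meet, so rank(T) = 2.

rank(T) = 2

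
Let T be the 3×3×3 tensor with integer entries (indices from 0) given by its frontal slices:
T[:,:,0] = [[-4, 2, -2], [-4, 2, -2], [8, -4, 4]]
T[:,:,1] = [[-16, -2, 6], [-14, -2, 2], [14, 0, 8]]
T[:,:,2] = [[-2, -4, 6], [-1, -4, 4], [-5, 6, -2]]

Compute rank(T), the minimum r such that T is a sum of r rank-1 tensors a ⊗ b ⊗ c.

3

Lower bound: the mode-1 unfolding of T (rows indexed by i, columns by (j,k) = (0,0), (0,1), (0,2), (1,0), (1,1), (1,2), (2,0), (2,1), (2,2)) is [[-4, -16, -2, 2, -2, -4, -2, 6, 6], [-4, -14, -1, 2, -2, -4, -2, 2, 4], [8, 14, -5, -4, 0, 6, 4, 8, -2]].
There the 3×3 minor on rows i ∈ {0, 1, 2}, columns (j,k) ∈ {(0,0), (0,1), (1,1)} is det [[-4, -16, -2], [-4, -14, -2], [8, 14, 0]] = 32 ≠ 0, so this unfolding has rank ≥ 3; CP rank is at least every unfolding rank, so rank(T) ≥ 3. (Flattening ranks never certify an upper bound on CP rank; for that we must actually write T with 3 rank-1 terms.)
Upper bound: T is a sum of 3 rank-1 terms, T = [1, 1, -2] ⊗ [2, -1, 1] ⊗ [-2, -2, 2] + [1, 1, -1] ⊗ [2, 1, 0] ⊗ [0, -4, -2] + [2, 1, 1] ⊗ [1, 0, -2] ⊗ [0, -2, -1] (written with every a and b primitive with positive leading entry and the scale carried by c; CP decompositions are not unique, and this one is verified by expanding entrywise), so rank(T) ≤ 3.
These bounds meet, so rank(T) = 3.
Check entry T[1,0,0] = -4: (1)·(2)·(-2) + (1)·(2)·(0) + (1)·(1)·(0) = -4.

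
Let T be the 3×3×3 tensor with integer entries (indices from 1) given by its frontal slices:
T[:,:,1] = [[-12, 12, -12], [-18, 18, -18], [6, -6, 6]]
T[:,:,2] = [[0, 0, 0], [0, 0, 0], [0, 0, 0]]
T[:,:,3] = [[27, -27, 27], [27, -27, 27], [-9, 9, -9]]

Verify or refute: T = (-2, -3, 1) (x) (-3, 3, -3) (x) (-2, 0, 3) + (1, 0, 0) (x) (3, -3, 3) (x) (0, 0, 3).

Reconstruct entrywise from the claimed factors. For example, T[3,2,2] = 0 and Σₗ aₗ[3]bₗ[2]cₗ[2] = (1)·(3)·(0) + (0)·(-3)·(0) = 0; checking all 27 entries, every one matches. The claim holds.

Yes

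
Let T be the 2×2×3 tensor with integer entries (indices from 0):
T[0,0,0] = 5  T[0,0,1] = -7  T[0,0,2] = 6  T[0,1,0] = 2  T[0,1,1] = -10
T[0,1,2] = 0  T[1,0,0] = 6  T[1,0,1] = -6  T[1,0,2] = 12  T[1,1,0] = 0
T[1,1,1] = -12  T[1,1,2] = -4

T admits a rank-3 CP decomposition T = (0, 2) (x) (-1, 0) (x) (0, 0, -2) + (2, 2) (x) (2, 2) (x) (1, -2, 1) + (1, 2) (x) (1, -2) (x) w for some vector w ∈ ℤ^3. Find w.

w = (1, 1, 2)

Subtract the known terms from T to get the rank-1 residual R = (1, 2) (x) (1, -2) (x) w, so R[i,j,k] = a[i]·b[j]·w[k]. Pick indices with nonzero a[0]·b[0] = (1)·(1) = 1. Only the fibre through (0,0,·) is needed: R[0,0,:] = T[0,0,:] − Σₗ aₗ[0]bₗ[0]cₗ = [5, -7, 6] − (0)·(-1)·(0, 0, -2) − (2)·(2)·(1, -2, 1) = [1, 1, 2]. Then w[k] = R[0,0,k] / 1 for each k, giving w = [1, 1, 2] / 1 = (1, 1, 2).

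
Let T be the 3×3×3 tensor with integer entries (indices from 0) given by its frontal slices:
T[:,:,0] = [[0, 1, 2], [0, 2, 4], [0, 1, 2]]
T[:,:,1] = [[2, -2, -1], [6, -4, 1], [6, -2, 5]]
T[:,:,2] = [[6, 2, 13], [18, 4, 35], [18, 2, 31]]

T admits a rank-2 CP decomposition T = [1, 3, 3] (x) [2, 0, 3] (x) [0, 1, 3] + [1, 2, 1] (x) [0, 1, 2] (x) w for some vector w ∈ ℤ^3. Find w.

w = [1, -2, 2]

Subtract the known terms from T to get the rank-1 residual R = [1, 2, 1] (x) [0, 1, 2] (x) w, so R[i,j,k] = a[i]·b[j]·w[k]. Pick indices with nonzero a[0]·b[1] = (1)·(1) = 1. Only the fibre through (0,1,·) is needed: R[0,1,:] = T[0,1,:] − Σₗ aₗ[0]bₗ[1]cₗ = [1, -2, 2] − (1)·(0)·[0, 1, 3] = [1, -2, 2]. Then w[k] = R[0,1,k] / 1 for each k, giving w = [1, -2, 2] / 1 = [1, -2, 2].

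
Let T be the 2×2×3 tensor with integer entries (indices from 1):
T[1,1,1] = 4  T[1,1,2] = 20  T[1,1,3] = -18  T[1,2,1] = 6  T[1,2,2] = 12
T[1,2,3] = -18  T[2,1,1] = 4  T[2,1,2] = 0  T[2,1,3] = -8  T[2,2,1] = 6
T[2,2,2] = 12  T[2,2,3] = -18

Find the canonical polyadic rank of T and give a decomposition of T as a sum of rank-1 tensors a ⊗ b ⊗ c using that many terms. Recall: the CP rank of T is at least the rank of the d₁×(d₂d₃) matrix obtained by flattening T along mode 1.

Lower bound: the mode-3 unfolding of T (rows indexed by k, columns by (i,j) = (1,1), (1,2), (2,1), (2,2)) is [[4, 6, 4, 6], [20, 12, 0, 12], [-18, -18, -8, -18]].
There the 2×2 minor on rows k ∈ {1, 2}, columns (i,j) ∈ {(1,1), (1,2)} is det [[4, 6], [20, 12]] = -72 ≠ 0, so this unfolding has rank ≥ 2; CP rank is at least every unfolding rank, so rank(T) ≥ 2. (Unfolding ranks only ever bound the CP rank from below — rank(T) can be strictly larger than all of them — so the matching upper bound has to come from an explicit 2-term decomposition.)
Upper bound — finding two terms. Write S_k = T[:,:,k] for the frontal slices: S₁ = [[4, 6], [4, 6]], S₂ = [[20, 12], [0, 12]], S₃ = [[-18, -18], [-8, -18]].
If T = a₁ ⊗ b₁ ⊗ c₁ + a₂ ⊗ b₂ ⊗ c₂ then each S_k = c₁[k]·a₁b₁ᵀ + c₂[k]·a₂b₂ᵀ. S₁ and S₂ are linearly independent, so a₁b₁ᵀ and a₂b₂ᵀ must span the same plane of matrices: they are the rank-1 matrices of the form x·S₁ + y·S₂.
det(x·S₁ + y·S₂) is 120·xy + 240·y² = 120·(x + 2·y)(y), vanishing at (x:y) = (2:-1) and (1:0).
M₁ = 2·S₁ − S₂ = [[-12, 0], [8, 0]] = (-4)·(3, -2)(1, 0)ᵀ and M₂ = S₁ = [[4, 6], [4, 6]] = 2·(1, 1)(2, 3)ᵀ, so take a₁ = (3, -2), b₁ = (1, 0), a₂ = (1, 1), b₂ = (2, 3).
Each slice is an integer combination of E₁ = a₁b₁ᵀ and E₂ = a₂b₂ᵀ: S₁ = 2·E₂, S₂ = 4·E₁ + 4·E₂, S₃ = −2·E₁ − 6·E₂; reading off coefficients, c₁ = (0, 4, -2) and c₂ = (2, 4, -6).
Hence T = (3, -2) ⊗ (1, 0) ⊗ (0, 4, -2) + (1, 1) ⊗ (2, 3) ⊗ (2, 4, -6), so rank(T) ≤ 2.
These bounds meet, so rank(T) = 2.

rank(T) = 2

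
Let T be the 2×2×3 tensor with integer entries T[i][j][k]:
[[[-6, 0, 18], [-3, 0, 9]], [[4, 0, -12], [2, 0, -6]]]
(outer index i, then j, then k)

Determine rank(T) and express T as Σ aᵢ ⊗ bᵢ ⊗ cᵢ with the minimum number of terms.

Lower bound: T ≠ 0 (e.g. T[0,0,0] = -6), so rank(T) ≥ 1.
Upper bound: if T = a ⊗ b ⊗ c then every fibre of T is a multiple of the corresponding factor, so read the factors off the fibres through the nonzero entry T[0,0,0] = -6.
The mode-1 fibre T[:,0,0] = [-6, 4] gives a = [3, -2] (primitive direction); the mode-2 fibre T[0,:,0] = [-6, -3] gives b = [2, 1]; then c[k] = T[0,0,k] / (a[0]·b[0]) = [-6, 0, 18] / 6 = [-1, 0, 3].
Expanding [3, -2] ⊗ [2, 1] ⊗ [-1, 0, 3] reproduces all 12 entries of T, so T = [3, -2] ⊗ [2, 1] ⊗ [-1, 0, 3] and rank(T) ≤ 1.
These bounds meet, so rank(T) = 1.

rank(T) = 1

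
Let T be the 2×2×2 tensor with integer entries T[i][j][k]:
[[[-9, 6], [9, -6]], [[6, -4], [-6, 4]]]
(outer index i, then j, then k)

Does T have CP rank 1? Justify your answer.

If T = a ⊗ b ⊗ c then every fibre of T is a multiple of the corresponding factor, so read the factors off the fibres through the nonzero entry T[0,0,0] = -9.
The mode-1 fibre T[:,0,0] = [-9, 6] gives a = [3, -2] (primitive direction); the mode-2 fibre T[0,:,0] = [-9, 9] gives b = [1, -1]; then c[k] = T[0,0,k] / (a[0]·b[0]) = [-9, 6] / 3 = [-3, 2].
Expanding [3, -2] ⊗ [1, -1] ⊗ [-3, 2] reproduces all 8 entries of T, so T = [3, -2] ⊗ [1, -1] ⊗ [-3, 2] and rank(T) ≤ 1.
Equivalently every frontal slice T[:,:,k] is c[k] times the rank-1 matrix [3, -2] ⊗ [1, -1]. So T has rank 1 (it is nonzero).

Yes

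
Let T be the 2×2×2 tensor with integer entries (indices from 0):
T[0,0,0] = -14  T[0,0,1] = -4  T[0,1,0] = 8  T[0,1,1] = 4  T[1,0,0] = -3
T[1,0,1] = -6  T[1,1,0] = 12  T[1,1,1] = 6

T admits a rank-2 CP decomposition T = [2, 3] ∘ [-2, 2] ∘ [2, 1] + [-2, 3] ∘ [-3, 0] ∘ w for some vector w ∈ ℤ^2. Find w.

w = [-1, 0]

Subtract the known terms from T to get the rank-1 residual R = [-2, 3] ∘ [-3, 0] ∘ w, so R[i,j,k] = a[i]·b[j]·w[k]. Pick indices with nonzero a[0]·b[0] = (-2)·(-3) = 6. Only the fibre through (0,0,·) is needed: R[0,0,:] = T[0,0,:] − Σₗ aₗ[0]bₗ[0]cₗ = [-14, -4] − (2)·(-2)·[2, 1] = [-6, 0]. Then w[k] = R[0,0,k] / 6 for each k, giving w = [-6, 0] / 6 = [-1, 0].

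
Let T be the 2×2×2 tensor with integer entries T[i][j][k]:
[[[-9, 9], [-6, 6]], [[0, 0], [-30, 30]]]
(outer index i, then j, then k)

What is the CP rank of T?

Lower bound: the mode-1 unfolding of T (rows indexed by i, columns by (j,k) = (0,0), (0,1), (1,0), (1,1)) is [[-9, 9, -6, 6], [0, 0, -30, 30]].
There the 2×2 minor on rows i ∈ {0, 1}, columns (j,k) ∈ {(0,0), (1,0)} is det [[-9, -6], [0, -30]] = 270 ≠ 0, so this unfolding has rank ≥ 2; CP rank is at least every unfolding rank, so rank(T) ≥ 2. (Flattening ranks never certify an upper bound on CP rank; for that we must actually write T with 2 rank-1 terms.)
Upper bound — finding two terms. Every mode-3 slice of T is a multiple of one matrix: T[:,:,k] = c[k]·M with c = (1, -1) and M = [[-9, -6], [0, -30]] (rows indexed by i, columns by j). So it suffices to write M as a sum of two rank-1 matrices.
Splitting M by its rows (i = 0, 1), M = (1, 0)(-9, -6)ᵀ + (0, 1)(0, -30)ᵀ.
Hence T = (1, 0) ∘ (-9, -6) ∘ (1, -1) + (0, 1) ∘ (0, -30) ∘ (1, -1), so rank(T) ≤ 2.
These bounds meet, so rank(T) = 2.
Check entry T[1,1,1] = 30: (0)·(-6)·(-1) + (1)·(-30)·(-1) = 30.

2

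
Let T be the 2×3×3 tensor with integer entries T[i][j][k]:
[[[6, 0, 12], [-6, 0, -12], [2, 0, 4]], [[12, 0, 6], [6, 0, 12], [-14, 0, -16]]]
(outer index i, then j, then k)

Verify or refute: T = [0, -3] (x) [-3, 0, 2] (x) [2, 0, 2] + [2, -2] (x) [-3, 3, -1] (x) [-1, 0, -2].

Reconstruct entrywise from the claimed factors. For example, T[0,2,1] = 0 and Σₗ aₗ[0]bₗ[2]cₗ[1] = (0)·(2)·(0) + (2)·(-1)·(0) = 0; checking all 18 entries, every one matches. The claim holds.

Yes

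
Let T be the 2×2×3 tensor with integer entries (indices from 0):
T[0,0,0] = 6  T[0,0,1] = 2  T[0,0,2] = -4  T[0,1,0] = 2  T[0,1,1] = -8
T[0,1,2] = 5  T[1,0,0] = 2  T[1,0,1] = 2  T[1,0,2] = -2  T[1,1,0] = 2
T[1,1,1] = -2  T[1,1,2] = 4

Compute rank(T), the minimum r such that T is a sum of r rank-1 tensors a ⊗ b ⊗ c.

3

Lower bound: the mode-3 unfolding of T (rows indexed by k, columns by (i,j) = (0,0), (0,1), (1,0), (1,1)) is [[6, 2, 2, 2], [2, -8, 2, -2], [-4, 5, -2, 4]].
There the 3×3 minor on rows k ∈ {0, 1, 2}, columns (i,j) ∈ {(0,0), (0,1), (1,0)} is det [[6, 2, 2], [2, -8, 2], [-4, 5, -2]] = -16 ≠ 0, so this unfolding has rank ≥ 3; CP rank is at least every unfolding rank, so rank(T) ≥ 3. (Flattening ranks never certify an upper bound on CP rank; for that we must actually write T with 3 rank-1 terms.)
Upper bound: T is a sum of 3 rank-1 terms, T = [1, 0] ⊗ [1, 2] ⊗ [2, -2, 0] + [1, 2] ⊗ [0, 1] ⊗ [2, 0, 1] + [2, 1] ⊗ [1, -1] ⊗ [2, 2, -2] (written with every a and b primitive with positive leading entry and the scale carried by c; CP decompositions are not unique, and this one is verified by expanding entrywise), so rank(T) ≤ 3.
These bounds meet, so rank(T) = 3.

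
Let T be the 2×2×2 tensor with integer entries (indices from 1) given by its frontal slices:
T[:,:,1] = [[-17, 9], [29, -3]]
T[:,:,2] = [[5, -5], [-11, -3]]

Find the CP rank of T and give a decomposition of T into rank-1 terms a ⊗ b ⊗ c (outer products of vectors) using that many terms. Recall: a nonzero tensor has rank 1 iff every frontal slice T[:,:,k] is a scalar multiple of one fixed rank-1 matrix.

rank(T) = 2

Lower bound: the mode-3 unfolding of T (rows indexed by k, columns by (i,j) = (1,1), (1,2), (2,1), (2,2)) is [[-17, 9, 29, -3], [5, -5, -11, -3]].
There the 2×2 minor on rows k ∈ {1, 2}, columns (i,j) ∈ {(1,1), (1,2)} is det [[-17, 9], [5, -5]] = 40 ≠ 0, so this unfolding has rank ≥ 2; CP rank is at least every unfolding rank, so rank(T) ≥ 2. (Flattening ranks never certify an upper bound on CP rank; for that we must actually write T with 2 rank-1 terms.)
Upper bound — finding two terms. Write S_k = T[:,:,k] for the frontal slices: S₁ = [[-17, 9], [29, -3]], S₂ = [[5, -5], [-11, -3]].
If T = a₁ ⊗ b₁ ⊗ c₁ + a₂ ⊗ b₂ ⊗ c₂ then each S_k = c₁[k]·a₁b₁ᵀ + c₂[k]·a₂b₂ᵀ. S₁ and S₂ are linearly independent, so a₁b₁ᵀ and a₂b₂ᵀ must span the same plane of matrices: they are the rank-1 matrices of the form x·S₁ + y·S₂.
det(x·S₁ + y·S₂) is −210·x² + 280·xy − 70·y² = (-70)·(3·x − y)(x − y), vanishing at (x:y) = (1:3) and (1:1).
M₁ = S₁ + 3·S₂ = [[-2, -6], [-4, -12]] = (-2)·(1, 2)(1, 3)ᵀ and M₂ = S₁ + S₂ = [[-12, 4], [18, -6]] = (-2)·(2, -3)(3, -1)ᵀ, so take a₁ = (1, 2), b₁ = (1, 3), a₂ = (2, -3), b₂ = (3, -1).
Each slice is an integer combination of E₁ = a₁b₁ᵀ and E₂ = a₂b₂ᵀ: S₁ = E₁ − 3·E₂, S₂ = −E₁ + E₂; reading off coefficients, c₁ = (1, -1) and c₂ = (-3, 1).
Hence T = (1, 2) ⊗ (1, 3) ⊗ (1, -1) + (2, -3) ⊗ (3, -1) ⊗ (-3, 1), so rank(T) ≤ 2.
These bounds meet, so rank(T) = 2.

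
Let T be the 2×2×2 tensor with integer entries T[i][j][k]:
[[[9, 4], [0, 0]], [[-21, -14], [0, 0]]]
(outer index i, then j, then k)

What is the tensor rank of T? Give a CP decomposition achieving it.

Lower bound: in the mode-3 unfolding of T (rows indexed by k, columns by (i,j)) the 2×2 minor on rows k ∈ {0, 1}, columns (i,j) ∈ {(0,0), (1,0)} is det [[9, -21], [4, -14]] = -42 ≠ 0, so that unfolding has rank ≥ 2 and hence rank(T) ≥ 2 (CP rank is at least every unfolding rank, though it can be larger).
Upper bound: T[:,j,:] = b[j]·M for every slice, with b = [1, 0] and M = [[9, 4], [-21, -14]] (rows i, columns k).
Splitting M by its rows (i = 0, 1), M = [1, 0][9, 4]ᵀ + [0, 1][-21, -14]ᵀ.
Hence T = [1, 0] (x) [1, 0] (x) [9, 4] + [0, 1] (x) [1, 0] (x) [-21, -14], so rank(T) ≤ 2.
These bounds meet, so rank(T) = 2.

rank(T) = 2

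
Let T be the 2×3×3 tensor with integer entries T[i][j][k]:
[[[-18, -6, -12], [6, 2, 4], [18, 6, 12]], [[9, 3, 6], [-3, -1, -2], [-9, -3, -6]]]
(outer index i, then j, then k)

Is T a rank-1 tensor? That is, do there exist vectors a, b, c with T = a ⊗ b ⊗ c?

If T = a ⊗ b ⊗ c then every fibre of T is a multiple of the corresponding factor, so read the factors off the fibres through the nonzero entry T[0,0,0] = -18.
The mode-1 fibre T[:,0,0] = [-18, 9] gives a = (2, -1) (primitive direction); the mode-2 fibre T[0,:,0] = [-18, 6, 18] gives b = (3, -1, -3); then c[k] = T[0,0,k] / (a[0]·b[0]) = [-18, -6, -12] / 6 = (-3, -1, -2).
Expanding (2, -1) ⊗ (3, -1, -3) ⊗ (-3, -1, -2) reproduces all 18 entries of T, so T = (2, -1) ⊗ (3, -1, -3) ⊗ (-3, -1, -2) and rank(T) ≤ 1.
Equivalently every frontal slice T[:,:,k] is c[k] times the rank-1 matrix (2, -1) ⊗ (3, -1, -3). So T has rank 1 (it is nonzero).

Yes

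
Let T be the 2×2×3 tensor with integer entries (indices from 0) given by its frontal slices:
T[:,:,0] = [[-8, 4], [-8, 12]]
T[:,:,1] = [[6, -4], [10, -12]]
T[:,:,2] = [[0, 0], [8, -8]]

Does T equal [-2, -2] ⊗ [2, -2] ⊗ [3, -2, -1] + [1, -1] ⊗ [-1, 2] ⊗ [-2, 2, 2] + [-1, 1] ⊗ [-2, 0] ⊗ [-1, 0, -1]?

No

Reconstruct entry (0,0,0) from the claimed factors: Σₗ aₗ[0]bₗ[0]cₗ[0] = (-2)·(2)·(3) + (1)·(-1)·(-2) + (-1)·(-2)·(-1) = -12, but T[0,0,0] = -8. The claim is false.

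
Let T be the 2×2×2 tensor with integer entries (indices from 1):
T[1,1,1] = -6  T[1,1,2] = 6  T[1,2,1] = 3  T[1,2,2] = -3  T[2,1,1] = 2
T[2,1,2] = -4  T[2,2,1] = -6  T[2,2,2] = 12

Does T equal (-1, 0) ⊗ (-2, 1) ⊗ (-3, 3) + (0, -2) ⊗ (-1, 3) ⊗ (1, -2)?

Yes

Reconstruct entrywise from the claimed factors. For example, T[1,1,1] = -6 and Σₗ aₗ[1]bₗ[1]cₗ[1] = (-1)·(-2)·(-3) + (0)·(-1)·(1) = -6; checking all 8 entries, every one matches. The claim holds.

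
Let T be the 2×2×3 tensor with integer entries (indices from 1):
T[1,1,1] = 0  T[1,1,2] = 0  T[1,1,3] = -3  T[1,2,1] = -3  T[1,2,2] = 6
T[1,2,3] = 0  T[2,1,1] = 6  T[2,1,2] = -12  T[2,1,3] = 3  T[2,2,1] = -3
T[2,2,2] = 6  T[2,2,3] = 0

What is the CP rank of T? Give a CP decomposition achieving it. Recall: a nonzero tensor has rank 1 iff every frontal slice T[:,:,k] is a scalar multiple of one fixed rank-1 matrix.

rank(T) = 2

Lower bound: in the mode-1 unfolding of T (rows indexed by i, columns by (j,k)) the 2×2 minor on rows i ∈ {1, 2}, columns (j,k) ∈ {(1,1), (1,3)} is det [[0, -3], [6, 3]] = 18 ≠ 0, so that unfolding has rank ≥ 2 and hence rank(T) ≥ 2 (CP rank is at least every unfolding rank, though it can be larger).
Upper bound: with S_k = T[:,:,k], the two rank-1 terms a₁b₁ᵀ, a₂b₂ᵀ are the rank-1 members of the pencil x·S₁ + y·S₃.
det(x·S₁ + y·S₃) is 18·x² + 18·xy = 18·(x + y)(x), vanishing at (x:y) = (1:-1) and (0:1).
M₁ = S₁ − S₃ = [[3, -3], [3, -3]] = 3·[1, 1][1, -1]ᵀ and M₂ = S₃ = [[-3, 0], [3, 0]] = (-3)·[1, -1][1, 0]ᵀ, so take a₁ = [1, 1], b₁ = [1, -1], a₂ = [1, -1], b₂ = [1, 0].
Each slice is an integer combination of E₁ = a₁b₁ᵀ and E₂ = a₂b₂ᵀ: S₁ = 3·E₁ − 3·E₂, S₂ = −6·E₁ + 6·E₂, S₃ = −3·E₂; reading off coefficients, c₁ = [3, -6, 0] and c₂ = [-3, 6, -3].
Hence T = [1, 1] ⊗ [1, -1] ⊗ [3, -6, 0] + [1, -1] ⊗ [1, 0] ⊗ [-3, 6, -3], so rank(T) ≤ 2.
These bounds meet, so rank(T) = 2.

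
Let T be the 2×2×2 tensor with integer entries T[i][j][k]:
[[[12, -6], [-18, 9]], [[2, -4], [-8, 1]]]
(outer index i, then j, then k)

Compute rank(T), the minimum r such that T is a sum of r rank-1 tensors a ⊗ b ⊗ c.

2

Lower bound: the mode-1 unfolding of T (rows indexed by i, columns by (j,k) = (0,0), (0,1), (1,0), (1,1)) is [[12, -6, -18, 9], [2, -4, -8, 1]].
There the 2×2 minor on rows i ∈ {0, 1}, columns (j,k) ∈ {(0,0), (0,1)} is det [[12, -6], [2, -4]] = -36 ≠ 0, so this unfolding has rank ≥ 2; CP rank is at least every unfolding rank, so rank(T) ≥ 2. (This is only a lower bound: in general the CP rank may exceed every unfolding rank, so we still need to exhibit 2 rank-1 terms summing to T.)
Upper bound — finding two terms. Write S_k = T[:,:,k] for the frontal slices: S₀ = [[12, -18], [2, -8]], S₁ = [[-6, 9], [-4, 1]].
If T = a₁ ⊗ b₁ ⊗ c₁ + a₂ ⊗ b₂ ⊗ c₂ then each S_k = c₁[k]·a₁b₁ᵀ + c₂[k]·a₂b₂ᵀ. S₀ and S₁ are linearly independent, so a₁b₁ᵀ and a₂b₂ᵀ must span the same plane of matrices: they are the rank-1 matrices of the form x·S₀ + y·S₁.
det(x·S₀ + y·S₁) is −60·x² − 30·xy + 30·y² = (-30)·(2·x − y)(x + y), vanishing at (x:y) = (1:2) and (1:-1).
M₁ = S₀ + 2·S₁ = [[0, 0], [-6, -6]] = (-6)·[0, 1][1, 1]ᵀ and M₂ = S₀ − S₁ = [[18, -27], [6, -9]] = 3·[3, 1][2, -3]ᵀ, so take a₁ = [0, 1], b₁ = [1, 1], a₂ = [3, 1], b₂ = [2, -3].
Each slice is an integer combination of E₁ = a₁b₁ᵀ and E₂ = a₂b₂ᵀ: S₀ = −2·E₁ + 2·E₂, S₁ = −2·E₁ − E₂; reading off coefficients, c₁ = [-2, -2] and c₂ = [2, -1].
Hence T = [0, 1] ⊗ [1, 1] ⊗ [-2, -2] + [3, 1] ⊗ [2, -3] ⊗ [2, -1], so rank(T) ≤ 2.
These bounds meet, so rank(T) = 2.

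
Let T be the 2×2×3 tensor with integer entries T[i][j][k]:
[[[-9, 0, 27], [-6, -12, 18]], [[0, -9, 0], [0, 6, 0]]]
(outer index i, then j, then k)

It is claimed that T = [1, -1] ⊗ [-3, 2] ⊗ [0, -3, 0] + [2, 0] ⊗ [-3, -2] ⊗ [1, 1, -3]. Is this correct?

Reconstruct entry (0,0,0) from the claimed factors: Σₗ aₗ[0]bₗ[0]cₗ[0] = (1)·(-3)·(0) + (2)·(-3)·(1) = -6, but T[0,0,0] = -9. The claim is false.

No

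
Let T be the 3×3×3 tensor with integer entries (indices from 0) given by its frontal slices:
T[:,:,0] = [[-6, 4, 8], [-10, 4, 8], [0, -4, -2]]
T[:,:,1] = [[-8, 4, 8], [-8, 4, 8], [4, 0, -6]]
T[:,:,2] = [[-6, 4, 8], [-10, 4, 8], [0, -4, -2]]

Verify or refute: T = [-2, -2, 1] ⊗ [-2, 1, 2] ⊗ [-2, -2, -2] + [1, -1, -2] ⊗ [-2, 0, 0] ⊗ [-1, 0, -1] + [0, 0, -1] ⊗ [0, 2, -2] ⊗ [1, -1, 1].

Yes

Reconstruct entrywise from the claimed factors. For example, T[0,2,2] = 8 and Σₗ aₗ[0]bₗ[2]cₗ[2] = (-2)·(2)·(-2) + (1)·(0)·(-1) + (0)·(-2)·(1) = 8; checking all 27 entries, every one matches. The claim holds.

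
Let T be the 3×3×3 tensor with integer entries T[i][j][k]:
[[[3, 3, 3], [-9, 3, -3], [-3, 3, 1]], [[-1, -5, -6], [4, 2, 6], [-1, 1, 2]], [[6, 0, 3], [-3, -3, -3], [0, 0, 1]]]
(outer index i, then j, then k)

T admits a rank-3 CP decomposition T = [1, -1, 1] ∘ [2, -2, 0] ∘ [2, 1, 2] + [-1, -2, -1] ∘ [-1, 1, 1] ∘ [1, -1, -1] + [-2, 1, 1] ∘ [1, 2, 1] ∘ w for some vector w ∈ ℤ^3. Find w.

Subtract the known terms from T to get the rank-1 residual R = [-2, 1, 1] ∘ [1, 2, 1] ∘ w, so R[i,j,k] = a[i]·b[j]·w[k]. Pick indices with nonzero a[0]·b[0] = (-2)·(1) = -2. Only the fibre through (0,0,·) is needed: R[0,0,:] = T[0,0,:] − Σₗ aₗ[0]bₗ[0]cₗ = [3, 3, 3] − (1)·(2)·[2, 1, 2] − (-1)·(-1)·[1, -1, -1] = [-2, 2, 0]. Then w[k] = R[0,0,k] / -2 for each k, giving w = [-2, 2, 0] / -2 = [1, -1, 0].

w = [1, -1, 0]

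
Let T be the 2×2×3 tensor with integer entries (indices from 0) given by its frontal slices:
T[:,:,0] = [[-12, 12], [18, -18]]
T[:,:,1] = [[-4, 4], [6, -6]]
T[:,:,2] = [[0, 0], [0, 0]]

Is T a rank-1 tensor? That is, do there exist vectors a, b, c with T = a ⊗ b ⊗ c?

The mode-1 fibre T[:,0,0] = [-12, 18] gives a = [2, -3] (primitive direction); the mode-2 fibre T[0,:,0] = [-12, 12] gives b = [1, -1]; then c[k] = T[0,0,k] / (a[0]·b[0]) = [-12, -4, 0] / 2 = [-6, -2, 0].
Expanding [2, -3] ⊗ [1, -1] ⊗ [-6, -2, 0] reproduces all 12 entries of T, so T = [2, -3] ⊗ [1, -1] ⊗ [-6, -2, 0] and rank(T) ≤ 1.
Equivalently every frontal slice T[:,:,k] is c[k] times the rank-1 matrix [2, -3] ⊗ [1, -1]. So T has rank 1 (it is nonzero).

Yes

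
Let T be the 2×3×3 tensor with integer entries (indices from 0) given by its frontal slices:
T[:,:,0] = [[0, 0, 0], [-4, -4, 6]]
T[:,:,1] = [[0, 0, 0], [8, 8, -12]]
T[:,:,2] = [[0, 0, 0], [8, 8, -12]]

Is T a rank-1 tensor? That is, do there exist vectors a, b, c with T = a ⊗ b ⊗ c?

If T = a ⊗ b ⊗ c then every fibre of T is a multiple of the corresponding factor, so read the factors off the fibres through the nonzero entry T[1,0,0] = -4.
The mode-1 fibre T[:,0,0] = [0, -4] gives a = (0, 1) (primitive direction); the mode-2 fibre T[1,:,0] = [-4, -4, 6] gives b = (2, 2, -3); then c[k] = T[1,0,k] / (a[1]·b[0]) = [-4, 8, 8] / 2 = (-2, 4, 4).
Expanding (0, 1) ⊗ (2, 2, -3) ⊗ (-2, 4, 4) reproduces all 18 entries of T, so T = (0, 1) ⊗ (2, 2, -3) ⊗ (-2, 4, 4) and rank(T) ≤ 1.
Equivalently every frontal slice T[:,:,k] is c[k] times the rank-1 matrix (0, 1) ⊗ (2, 2, -3). So T has rank 1 (it is nonzero).

Yes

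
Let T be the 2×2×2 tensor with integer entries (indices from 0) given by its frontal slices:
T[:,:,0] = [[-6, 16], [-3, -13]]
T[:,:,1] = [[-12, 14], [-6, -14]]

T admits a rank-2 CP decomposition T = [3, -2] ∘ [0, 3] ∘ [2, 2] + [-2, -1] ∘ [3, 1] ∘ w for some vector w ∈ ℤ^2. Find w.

Subtract the known terms from T to get the rank-1 residual R = [-2, -1] ∘ [3, 1] ∘ w, so R[i,j,k] = a[i]·b[j]·w[k]. Pick indices with nonzero a[0]·b[0] = (-2)·(3) = -6. Only the fibre through (0,0,·) is needed: R[0,0,:] = T[0,0,:] − Σₗ aₗ[0]bₗ[0]cₗ = [-6, -12] − (3)·(0)·[2, 2] = [-6, -12]. Then w[k] = R[0,0,k] / -6 for each k, giving w = [-6, -12] / -6 = [1, 2].

w = [1, 2]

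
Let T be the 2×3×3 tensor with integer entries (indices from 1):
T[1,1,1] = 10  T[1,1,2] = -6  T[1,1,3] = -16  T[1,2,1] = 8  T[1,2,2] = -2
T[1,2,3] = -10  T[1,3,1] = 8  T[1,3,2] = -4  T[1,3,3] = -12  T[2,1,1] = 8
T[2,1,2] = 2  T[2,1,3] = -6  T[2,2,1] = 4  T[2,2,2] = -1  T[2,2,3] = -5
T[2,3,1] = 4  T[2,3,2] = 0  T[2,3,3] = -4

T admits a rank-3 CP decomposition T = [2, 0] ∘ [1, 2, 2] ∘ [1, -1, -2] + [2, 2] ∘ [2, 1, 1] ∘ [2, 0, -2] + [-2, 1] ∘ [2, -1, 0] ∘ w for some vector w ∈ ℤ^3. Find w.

Subtract the known terms from T to get the rank-1 residual R = [-2, 1] ∘ [2, -1, 0] ∘ w, so R[i,j,k] = a[i]·b[j]·w[k]. Pick indices with nonzero a[1]·b[1] = (-2)·(2) = -4. Only the fibre through (1,1,·) is needed: R[1,1,:] = T[1,1,:] − Σₗ aₗ[1]bₗ[1]cₗ = [10, -6, -16] − (2)·(1)·[1, -1, -2] − (2)·(2)·[2, 0, -2] = [0, -4, -4]. Then w[k] = R[1,1,k] / -4 for each k, giving w = [0, -4, -4] / -4 = [0, 1, 1].

w = [0, 1, 1]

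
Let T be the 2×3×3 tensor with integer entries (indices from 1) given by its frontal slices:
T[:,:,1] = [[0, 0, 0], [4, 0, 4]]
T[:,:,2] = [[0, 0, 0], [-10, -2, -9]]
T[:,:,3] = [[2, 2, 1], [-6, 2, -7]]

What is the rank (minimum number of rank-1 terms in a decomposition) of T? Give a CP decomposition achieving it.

Lower bound: the mode-3 unfolding of T (rows indexed by k, columns by (i,j) = (1,1), (1,2), (1,3), (2,1), (2,2), (2,3)) is [[0, 0, 0, 4, 0, 4], [0, 0, 0, -10, -2, -9], [2, 2, 1, -6, 2, -7]].
There the 3×3 minor on rows k ∈ {1, 2, 3}, columns (i,j) ∈ {(1,1), (2,1), (2,2)} is det [[0, 4, 0], [0, -10, -2], [2, -6, 2]] = -16 ≠ 0, so this unfolding has rank ≥ 3; CP rank is at least every unfolding rank, so rank(T) ≥ 3. (Flattening ranks never certify an upper bound on CP rank; for that we must actually write T with 3 rank-1 terms.)
Upper bound: T is a sum of 3 rank-1 terms, T = [0, 1] ⊗ [1, 0, 1] ⊗ [4, -8, -8] + [0, 1] ⊗ [2, 2, 1] ⊗ [0, -1, 2] + [1, -1] ⊗ [2, 2, 1] ⊗ [0, 0, 1] (one valid choice — decompositions are not unique — normalised so each a, b is primitive with positive first nonzero entry; check it by expanding all entries), so rank(T) ≤ 3.
These bounds meet, so rank(T) = 3.

rank(T) = 3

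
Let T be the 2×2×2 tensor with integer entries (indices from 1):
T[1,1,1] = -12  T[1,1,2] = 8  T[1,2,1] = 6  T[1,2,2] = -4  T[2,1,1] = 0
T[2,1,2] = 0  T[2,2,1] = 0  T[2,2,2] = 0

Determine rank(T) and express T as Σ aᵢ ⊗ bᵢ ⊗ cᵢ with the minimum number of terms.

rank(T) = 1

Lower bound: T ≠ 0 (e.g. T[1,1,1] = -12), so rank(T) ≥ 1.
Upper bound: if T = a ⊗ b ⊗ c then every fibre of T is a multiple of the corresponding factor, so read the factors off the fibres through the nonzero entry T[1,1,1] = -12.
The mode-1 fibre T[:,1,1] = [-12, 0] gives a = [1, 0] (primitive direction); the mode-2 fibre T[1,:,1] = [-12, 6] gives b = [2, -1]; then c[k] = T[1,1,k] / (a[1]·b[1]) = [-12, 8] / 2 = [-6, 4].
Expanding [1, 0] ⊗ [2, -1] ⊗ [-6, 4] reproduces all 8 entries of T, so T = [1, 0] ⊗ [2, -1] ⊗ [-6, 4] and rank(T) ≤ 1.
These bounds meet, so rank(T) = 1.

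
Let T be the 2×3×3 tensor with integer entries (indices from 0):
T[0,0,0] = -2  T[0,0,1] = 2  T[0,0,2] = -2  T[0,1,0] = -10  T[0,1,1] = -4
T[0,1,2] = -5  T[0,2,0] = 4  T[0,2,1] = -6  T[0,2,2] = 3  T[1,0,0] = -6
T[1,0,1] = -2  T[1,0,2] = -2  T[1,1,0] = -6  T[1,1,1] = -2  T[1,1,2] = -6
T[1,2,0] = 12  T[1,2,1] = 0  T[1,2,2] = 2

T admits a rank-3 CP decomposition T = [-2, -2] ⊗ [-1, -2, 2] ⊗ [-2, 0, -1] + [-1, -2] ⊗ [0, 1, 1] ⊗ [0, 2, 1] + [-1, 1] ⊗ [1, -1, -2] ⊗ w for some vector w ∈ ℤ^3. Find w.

w = [-2, -2, 0]

Subtract the known terms from T to get the rank-1 residual R = [-1, 1] ⊗ [1, -1, -2] ⊗ w, so R[i,j,k] = a[i]·b[j]·w[k]. Pick indices with nonzero a[0]·b[0] = (-1)·(1) = -1. Only the fibre through (0,0,·) is needed: R[0,0,:] = T[0,0,:] − Σₗ aₗ[0]bₗ[0]cₗ = [-2, 2, -2] − (-2)·(-1)·[-2, 0, -1] − (-1)·(0)·[0, 2, 1] = [2, 2, 0]. Then w[k] = R[0,0,k] / -1 for each k, giving w = [2, 2, 0] / -1 = [-2, -2, 0].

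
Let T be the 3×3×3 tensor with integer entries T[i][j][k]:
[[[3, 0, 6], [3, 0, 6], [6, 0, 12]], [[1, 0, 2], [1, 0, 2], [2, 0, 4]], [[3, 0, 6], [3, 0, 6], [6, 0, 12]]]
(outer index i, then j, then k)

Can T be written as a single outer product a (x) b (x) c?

If T = a (x) b (x) c then every fibre of T is a multiple of the corresponding factor, so read the factors off the fibres through the nonzero entry T[0,0,0] = 3.
The mode-1 fibre T[:,0,0] = [3, 1, 3] gives a = (3, 1, 3) (primitive direction); the mode-2 fibre T[0,:,0] = [3, 3, 6] gives b = (1, 1, 2); then c[k] = T[0,0,k] / (a[0]·b[0]) = [3, 0, 6] / 3 = (1, 0, 2).
Expanding (3, 1, 3) (x) (1, 1, 2) (x) (1, 0, 2) reproduces all 27 entries of T, so T = (3, 1, 3) (x) (1, 1, 2) (x) (1, 0, 2) and rank(T) ≤ 1.
Equivalently every frontal slice T[:,:,k] is c[k] times the rank-1 matrix (3, 1, 3) (x) (1, 1, 2). So T has rank 1 (it is nonzero).

Yes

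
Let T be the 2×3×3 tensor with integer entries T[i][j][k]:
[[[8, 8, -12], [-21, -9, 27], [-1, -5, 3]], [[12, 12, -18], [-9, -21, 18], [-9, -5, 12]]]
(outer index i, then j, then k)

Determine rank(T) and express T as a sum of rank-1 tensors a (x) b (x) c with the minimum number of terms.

Lower bound: the mode-3 unfolding of T (rows indexed by k, columns by (i,j) = (0,0), (0,1), (0,2), (1,0), (1,1), (1,2)) is [[8, -21, -1, 12, -9, -9], [8, -9, -5, 12, -21, -5], [-12, 27, 3, -18, 18, 12]].
There the 2×2 minor on rows k ∈ {0, 1}, columns (i,j) ∈ {(0,0), (0,1)} is det [[8, -21], [8, -9]] = 96 ≠ 0, so this unfolding has rank ≥ 2; CP rank is at least every unfolding rank, so rank(T) ≥ 2. (Unfolding ranks only ever bound the CP rank from below — rank(T) can be strictly larger than all of them — so the matching upper bound has to come from an explicit 2-term decomposition.)
Upper bound — finding two terms. Write S_k = T[:,:,k] for the frontal slices: S₀ = [[8, -21, -1], [12, -9, -9]], S₁ = [[8, -9, -5], [12, -21, -5]], S₂ = [[-12, 27, 3], [-18, 18, 12]].
If T = a₁ (x) b₁ (x) c₁ + a₂ (x) b₂ (x) c₂ then each S_k = c₁[k]·a₁b₁ᵀ + c₂[k]·a₂b₂ᵀ. S₀ and S₁ are linearly independent, so a₁b₁ᵀ and a₂b₂ᵀ must span the same plane of matrices: they are the rank-1 matrices of the form x·S₀ + y·S₁.
The 2×2 minor of x·S₀ + y·S₁ on rows {0,1}, columns {0,1} is 180·x² + 120·xy − 60·y² = 60·(3·x − y)(x + y), vanishing at (x:y) = (1:3) and (1:-1).
M₁ = S₀ + 3·S₁ = [[32, -48, -16], [48, -72, -24]] = 8·[2, 3][2, -3, -1]ᵀ and M₂ = S₀ − S₁ = [[0, -12, 4], [0, 12, -4]] = (-4)·[1, -1][0, 3, -1]ᵀ, so take a₁ = [2, 3], b₁ = [2, -3, -1], a₂ = [1, -1], b₂ = [0, 3, -1].
Each slice is an integer combination of E₁ = a₁b₁ᵀ and E₂ = a₂b₂ᵀ: S₀ = 2·E₁ − 3·E₂, S₁ = 2·E₁ + E₂, S₂ = −3·E₁ + 3·E₂; reading off coefficients, c₁ = [2, 2, -3] and c₂ = [-3, 1, 3].
Hence T = [2, 3] (x) [2, -3, -1] (x) [2, 2, -3] + [1, -1] (x) [0, 3, -1] (x) [-3, 1, 3], so rank(T) ≤ 2.
These bounds meet, so rank(T) = 2.

rank(T) = 2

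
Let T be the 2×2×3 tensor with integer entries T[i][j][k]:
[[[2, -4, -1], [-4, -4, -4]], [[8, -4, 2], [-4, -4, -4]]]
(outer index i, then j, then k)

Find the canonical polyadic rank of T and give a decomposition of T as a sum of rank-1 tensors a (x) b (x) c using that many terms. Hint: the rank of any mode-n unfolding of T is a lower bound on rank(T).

rank(T) = 2

Lower bound: the mode-1 unfolding of T (rows indexed by i, columns by (j,k) = (0,0), (0,1), (0,2), (1,0), (1,1), (1,2)) is [[2, -4, -1, -4, -4, -4], [8, -4, 2, -4, -4, -4]].
There the 2×2 minor on rows i ∈ {0, 1}, columns (j,k) ∈ {(0,0), (0,1)} is det [[2, -4], [8, -4]] = 24 ≠ 0, so this unfolding has rank ≥ 2; CP rank is at least every unfolding rank, so rank(T) ≥ 2. (This is only a lower bound: in general the CP rank may exceed every unfolding rank, so we still need to exhibit 2 rank-1 terms summing to T.)
Upper bound — finding two terms. Write S_k = T[:,:,k] for the frontal slices: S₀ = [[2, -4], [8, -4]], S₁ = [[-4, -4], [-4, -4]], S₂ = [[-1, -4], [2, -4]].
If T = a₁ (x) b₁ (x) c₁ + a₂ (x) b₂ (x) c₂ then each S_k = c₁[k]·a₁b₁ᵀ + c₂[k]·a₂b₂ᵀ. S₀ and S₁ are linearly independent, so a₁b₁ᵀ and a₂b₂ᵀ must span the same plane of matrices: they are the rank-1 matrices of the form x·S₀ + y·S₁.
det(x·S₀ + y·S₁) is 24·x² + 24·xy = 24·(x + y)(x), vanishing at (x:y) = (1:-1) and (0:1).
M₁ = S₀ − S₁ = [[6, 0], [12, 0]] = 6·(1, 2)(1, 0)ᵀ and M₂ = S₁ = [[-4, -4], [-4, -4]] = (-4)·(1, 1)(1, 1)ᵀ, so take a₁ = (1, 2), b₁ = (1, 0), a₂ = (1, 1), b₂ = (1, 1).
Each slice is an integer combination of E₁ = a₁b₁ᵀ and E₂ = a₂b₂ᵀ: S₀ = 6·E₁ − 4·E₂, S₁ = −4·E₂, S₂ = 3·E₁ − 4·E₂; reading off coefficients, c₁ = (6, 0, 3) and c₂ = (-4, -4, -4).
Hence T = (1, 2) (x) (1, 0) (x) (6, 0, 3) + (1, 1) (x) (1, 1) (x) (-4, -4, -4), so rank(T) ≤ 2.
These bounds meet, so rank(T) = 2.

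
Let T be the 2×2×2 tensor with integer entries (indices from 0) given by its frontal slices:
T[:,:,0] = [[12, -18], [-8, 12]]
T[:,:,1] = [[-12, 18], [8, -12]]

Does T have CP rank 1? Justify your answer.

If T = a ⊗ b ⊗ c then every fibre of T is a multiple of the corresponding factor, so read the factors off the fibres through the nonzero entry T[0,0,0] = 12.
The mode-1 fibre T[:,0,0] = [12, -8] gives a = [3, -2] (primitive direction); the mode-2 fibre T[0,:,0] = [12, -18] gives b = [2, -3]; then c[k] = T[0,0,k] / (a[0]·b[0]) = [12, -12] / 6 = [2, -2].
Expanding [3, -2] ⊗ [2, -3] ⊗ [2, -2] reproduces all 8 entries of T, so T = [3, -2] ⊗ [2, -3] ⊗ [2, -2] and rank(T) ≤ 1.
Equivalently every frontal slice T[:,:,k] is c[k] times the rank-1 matrix [3, -2] ⊗ [2, -3]. So T has rank 1 (it is nonzero).

Yes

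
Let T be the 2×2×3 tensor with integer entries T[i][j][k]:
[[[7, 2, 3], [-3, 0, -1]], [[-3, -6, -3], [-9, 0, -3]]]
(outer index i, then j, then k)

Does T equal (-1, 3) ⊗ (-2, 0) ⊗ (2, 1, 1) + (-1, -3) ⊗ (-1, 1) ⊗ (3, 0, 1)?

Yes

Reconstruct entrywise from the claimed factors. For example, T[1,0,0] = -3 and Σₗ aₗ[1]bₗ[0]cₗ[0] = (3)·(-2)·(2) + (-3)·(-1)·(3) = -3; checking all 12 entries, every one matches. The claim holds.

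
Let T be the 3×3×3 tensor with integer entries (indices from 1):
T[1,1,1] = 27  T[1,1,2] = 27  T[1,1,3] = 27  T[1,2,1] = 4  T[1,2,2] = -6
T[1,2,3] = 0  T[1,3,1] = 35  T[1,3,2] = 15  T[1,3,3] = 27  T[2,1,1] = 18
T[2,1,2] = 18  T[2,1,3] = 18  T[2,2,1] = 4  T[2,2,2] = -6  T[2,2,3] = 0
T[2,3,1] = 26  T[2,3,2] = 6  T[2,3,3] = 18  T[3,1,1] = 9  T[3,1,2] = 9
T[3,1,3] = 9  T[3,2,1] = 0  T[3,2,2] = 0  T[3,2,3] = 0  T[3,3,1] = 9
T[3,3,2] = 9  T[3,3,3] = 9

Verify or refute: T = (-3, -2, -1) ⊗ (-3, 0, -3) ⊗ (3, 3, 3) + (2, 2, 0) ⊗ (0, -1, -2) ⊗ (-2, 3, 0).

Reconstruct entrywise from the claimed factors. For example, T[2,3,1] = 26 and Σₗ aₗ[2]bₗ[3]cₗ[1] = (-2)·(-3)·(3) + (2)·(-2)·(-2) = 26; checking all 27 entries, every one matches. The claim holds.

Yes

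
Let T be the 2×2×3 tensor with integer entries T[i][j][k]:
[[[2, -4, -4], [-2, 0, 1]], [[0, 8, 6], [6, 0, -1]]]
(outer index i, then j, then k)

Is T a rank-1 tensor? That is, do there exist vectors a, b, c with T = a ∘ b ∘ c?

No

The mode-3 unfolding of T (rows indexed by k, columns by (i,j) = (0,0), (0,1), (1,0), (1,1)) is [[2, -2, 0, 6], [-4, 0, 8, 0], [-4, 1, 6, -1]].
There the 3×3 minor on rows k ∈ {0, 1, 2}, columns (i,j) ∈ {(0,0), (0,1), (1,1)} is det [[2, -2, 6], [-4, 0, 0], [-4, 1, -1]] = -16 ≠ 0, so this unfolding has rank ≥ 3; CP rank is at least every unfolding rank, so rank(T) ≥ 3.
In particular rank(T) ≥ 3 > 1, so T is not rank-1.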